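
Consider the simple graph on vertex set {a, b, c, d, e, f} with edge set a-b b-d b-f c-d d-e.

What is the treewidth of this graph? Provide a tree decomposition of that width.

Treewidth 1.
One optimal decomposition is:
Bags: B1 = {c, d}  B2 = {b, d}  B3 = {a, b}  B4 = {b, f}  B5 = {d, e}
Tree: B1–B2, B2–B3, B3–B4, B1–B5

Every bag has size at most 2, so the width is 2 − 1 = 1 and tw(G) ≤ 1. Since G has at least one edge (e.g. c–d), it is not an edgeless graph, so tw(G) ≥ 1. Combining the bounds, tw(G) = 1.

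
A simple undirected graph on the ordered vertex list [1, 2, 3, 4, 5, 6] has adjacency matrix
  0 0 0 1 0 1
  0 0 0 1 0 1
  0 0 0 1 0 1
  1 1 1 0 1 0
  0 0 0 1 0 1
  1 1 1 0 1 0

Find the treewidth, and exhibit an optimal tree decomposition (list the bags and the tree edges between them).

Treewidth 2.
One such decomposition:
Bags: B1 = {4, 5, 6}  B2 = {2, 4, 6}  B3 = {3, 4, 6}  B4 = {1, 4, 6}
Tree: B1–B2, B2–B3, B3–B4

Every bag has size at most 3, so the width is 3 − 1 = 2 and tw(G) ≤ 2. For the lower bound, G contains the cycle 6–5–4–2–6, so G is not a forest; only forests have treewidth ≤ 1, hence tw(G) ≥ 2. Hence tw(G) = 2 exactly.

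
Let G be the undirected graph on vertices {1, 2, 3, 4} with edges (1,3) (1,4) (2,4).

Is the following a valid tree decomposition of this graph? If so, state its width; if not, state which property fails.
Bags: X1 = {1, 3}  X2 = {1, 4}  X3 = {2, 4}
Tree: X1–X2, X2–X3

Checking the three conditions: (i) the bags cover all of {1, 2, 3, 4}; (ii) for each edge, some bag contains both endpoints; (iii) the bags containing any fixed vertex form a subtree. All hold, so the decomposition is valid with width 2 − 1 = 1.

Yes; width 1.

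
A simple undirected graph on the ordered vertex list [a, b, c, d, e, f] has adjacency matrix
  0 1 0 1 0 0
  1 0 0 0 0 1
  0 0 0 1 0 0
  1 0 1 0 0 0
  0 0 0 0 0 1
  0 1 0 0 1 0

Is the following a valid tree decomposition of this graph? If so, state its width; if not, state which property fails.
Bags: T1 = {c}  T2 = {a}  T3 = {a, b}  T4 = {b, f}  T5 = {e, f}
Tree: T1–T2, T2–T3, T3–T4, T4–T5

No — vertex d appears in no bag.

A tree decomposition must satisfy three properties: every vertex lies in some bag; for every edge, both endpoints lie together in some bag; and for every vertex, the bags containing it form a connected subtree. Here vertex d appears in no bag, so the decomposition is invalid.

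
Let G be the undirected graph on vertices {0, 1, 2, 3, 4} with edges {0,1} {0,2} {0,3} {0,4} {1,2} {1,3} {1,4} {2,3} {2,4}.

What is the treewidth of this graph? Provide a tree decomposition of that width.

Each bag holds 4 vertices, so the decomposition has width 3, which upper-bounds the treewidth. For the lower bound, the 4 vertices {0, 1, 2, 3} are pairwise adjacent, and any tree decomposition puts a clique entirely inside one bag — forcing width ≥ 3. Combining the bounds, tw(G) = 3.

Treewidth 3.
Bags: B1 = {0, 1, 2, 4}  B2 = {0, 1, 2, 3}
Tree: B1–B2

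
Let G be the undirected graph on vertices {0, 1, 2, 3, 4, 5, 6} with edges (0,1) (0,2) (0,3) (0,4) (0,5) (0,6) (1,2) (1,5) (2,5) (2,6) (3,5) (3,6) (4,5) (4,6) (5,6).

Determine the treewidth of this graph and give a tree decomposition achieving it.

The largest bag has 4 vertices, giving width 3; this decomposition certifies tw(G) ≤ 3. On the other hand G contains the 4-clique {0, 1, 2, 5}. A clique must lie in a single bag of any decomposition, so no decomposition can have width below 3. Therefore the treewidth is 3.

Treewidth 3.
Bags: B1 = {0, 3, 5, 6}  B2 = {0, 4, 5, 6}  B3 = {0, 2, 5, 6}  B4 = {0, 1, 2, 5}
Tree: B1–B2, B1–B3, B3–B4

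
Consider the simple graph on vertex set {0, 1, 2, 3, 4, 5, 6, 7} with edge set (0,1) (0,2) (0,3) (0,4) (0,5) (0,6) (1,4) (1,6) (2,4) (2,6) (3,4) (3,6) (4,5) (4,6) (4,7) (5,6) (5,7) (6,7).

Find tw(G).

3

A width-3 tree decomposition is:
Bags: B1 = {0, 2, 4, 6}  B2 = {0, 4, 5, 6}  B3 = {0, 3, 4, 6}  B4 = {4, 5, 6, 7}  B5 = {0, 1, 4, 6}
Tree: B1–B2, B2–B3, B2–B4, B1–B5
The largest bag has 4 vertices, giving width 3; this decomposition certifies tw(G) ≤ 3. On the other hand G contains the 4-clique {0, 1, 4, 6}. A clique must lie in a single bag of any decomposition, so no decomposition can have width below 3. Hence tw(G) = 3 exactly.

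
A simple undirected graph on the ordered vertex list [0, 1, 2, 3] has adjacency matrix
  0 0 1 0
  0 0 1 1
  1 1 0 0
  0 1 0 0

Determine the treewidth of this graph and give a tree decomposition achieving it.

Treewidth 1.
One optimal decomposition is:
Bags: B1 = {0, 2}  B2 = {1, 2}  B3 = {1, 3}
Tree: B1–B2, B2–B3

Each bag holds 2 vertices, so the decomposition has width 1, which upper-bounds the treewidth. Any graph with an edge has treewidth ≥ 1, and G has the edge 0–2. Therefore the treewidth is 1.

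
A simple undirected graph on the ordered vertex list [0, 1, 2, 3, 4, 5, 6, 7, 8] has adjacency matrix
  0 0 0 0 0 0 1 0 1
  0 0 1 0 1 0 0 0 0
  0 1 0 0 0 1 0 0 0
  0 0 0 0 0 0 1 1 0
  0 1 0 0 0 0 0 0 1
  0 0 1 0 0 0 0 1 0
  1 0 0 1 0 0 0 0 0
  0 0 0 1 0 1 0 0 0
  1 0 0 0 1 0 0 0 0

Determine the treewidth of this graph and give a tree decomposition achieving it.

Every bag has size at most 3, so the width is 3 − 1 = 2 and tw(G) ≤ 2. Since 5–2–1–4–8–0–6–3–7–5 is a cycle in G, G is not acyclic. Forests are exactly the graphs of treewidth ≤ 1, so tw(G) ≥ 2. Hence tw(G) = 2 exactly.

Treewidth 2.
Bags: B1 = {1, 2, 5}  B2 = {1, 4, 5}  B3 = {4, 5, 8}  B4 = {0, 5, 8}  B5 = {0, 5, 6}  B6 = {3, 5, 6}  B7 = {3, 5, 7}
Tree: B1–B2, B2–B3, B3–B4, B4–B5, B5–B6, B6–B7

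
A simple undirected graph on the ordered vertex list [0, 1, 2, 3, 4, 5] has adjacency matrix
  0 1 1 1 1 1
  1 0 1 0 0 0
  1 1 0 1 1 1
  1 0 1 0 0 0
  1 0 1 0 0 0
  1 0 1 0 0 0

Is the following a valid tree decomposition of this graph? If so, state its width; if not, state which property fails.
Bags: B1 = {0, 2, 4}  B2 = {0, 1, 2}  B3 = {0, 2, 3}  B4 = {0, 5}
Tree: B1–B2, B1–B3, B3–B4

No — edge (2,5) lies in no bag.

A tree decomposition must satisfy three properties: every vertex lies in some bag; for every edge, both endpoints lie together in some bag; and for every vertex, the bags containing it form a connected subtree. Here edge (2,5) lies in no bag, so the decomposition is invalid.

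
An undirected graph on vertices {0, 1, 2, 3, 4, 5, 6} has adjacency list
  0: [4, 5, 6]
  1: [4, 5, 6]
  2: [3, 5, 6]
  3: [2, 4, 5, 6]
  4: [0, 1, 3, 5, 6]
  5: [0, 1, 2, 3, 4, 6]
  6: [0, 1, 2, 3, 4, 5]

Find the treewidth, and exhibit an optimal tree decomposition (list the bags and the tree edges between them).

Each bag holds 4 vertices, so the decomposition has width 3, which upper-bounds the treewidth. On the other hand G contains the 4-clique {2, 3, 5, 6}. A clique must lie in a single bag of any decomposition, so no decomposition can have width below 3. Therefore the treewidth is 3.

Treewidth 3.
One optimal decomposition is:
Bags: B1 = {0, 4, 5, 6}  B2 = {3, 4, 5, 6}  B3 = {2, 3, 5, 6}  B4 = {1, 4, 5, 6}
Tree: B1–B2, B2–B3, B2–B4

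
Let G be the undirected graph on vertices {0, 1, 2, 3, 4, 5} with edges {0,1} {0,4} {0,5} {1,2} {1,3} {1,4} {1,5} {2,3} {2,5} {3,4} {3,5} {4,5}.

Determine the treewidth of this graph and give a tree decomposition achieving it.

Treewidth 3.
Bags: B1 = {0, 1, 4, 5}  B2 = {1, 3, 4, 5}  B3 = {1, 2, 3, 5}
Tree: B1–B2, B2–B3

The largest bag has 4 vertices, giving width 3; this decomposition certifies tw(G) ≤ 3. For the lower bound, the 4 vertices {0, 1, 4, 5} are pairwise adjacent, and any tree decomposition puts a clique entirely inside one bag — forcing width ≥ 3. Hence tw(G) = 3 exactly.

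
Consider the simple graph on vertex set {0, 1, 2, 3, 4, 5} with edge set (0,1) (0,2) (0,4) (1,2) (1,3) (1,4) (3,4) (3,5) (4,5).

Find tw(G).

A width-2 tree decomposition is:
Bags: B1 = {0, 1, 4}  B2 = {1, 3, 4}  B3 = {3, 4, 5}  B4 = {0, 1, 2}
Tree: B1–B2, B2–B3, B1–B4
The largest bag has 3 vertices, giving width 2; this decomposition certifies tw(G) ≤ 2. Conversely, {0, 1, 2} is a clique of size 3, and the vertices of any clique must share a bag in every tree decomposition; so some bag has ≥ 3 vertices and tw(G) ≥ 2. The upper and lower bounds meet at 2, so that is the treewidth.

2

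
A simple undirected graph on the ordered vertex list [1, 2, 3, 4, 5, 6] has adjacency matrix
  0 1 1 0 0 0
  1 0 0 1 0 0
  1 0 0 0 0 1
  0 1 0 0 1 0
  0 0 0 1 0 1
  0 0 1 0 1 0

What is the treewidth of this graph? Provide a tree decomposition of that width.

Treewidth 2.
One such decomposition:
Bags: B1 = {1, 2, 3}  B2 = {2, 3, 4}  B3 = {3, 4, 5}  B4 = {3, 5, 6}
Tree: B1–B2, B2–B3, B3–B4

Every bag has size at most 3, so the width is 3 − 1 = 2 and tw(G) ≤ 2. For the lower bound, G contains the cycle 3–1–2–4–5–6–3, so G is not a forest; only forests have treewidth ≤ 1, hence tw(G) ≥ 2. Combining the bounds, tw(G) = 2.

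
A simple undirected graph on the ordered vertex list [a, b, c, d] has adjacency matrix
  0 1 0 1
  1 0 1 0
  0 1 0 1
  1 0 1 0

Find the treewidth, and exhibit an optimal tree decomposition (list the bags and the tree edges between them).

Treewidth 2.
Bags: B1 = {b, c, d}  B2 = {a, b, d}
Tree: B1–B2

The largest bag has 3 vertices, giving width 2; this decomposition certifies tw(G) ≤ 2. For the lower bound, G contains the cycle d–c–b–a–d, so G is not a forest; only forests have treewidth ≤ 1, hence tw(G) ≥ 2. The upper and lower bounds meet at 2, so that is the treewidth.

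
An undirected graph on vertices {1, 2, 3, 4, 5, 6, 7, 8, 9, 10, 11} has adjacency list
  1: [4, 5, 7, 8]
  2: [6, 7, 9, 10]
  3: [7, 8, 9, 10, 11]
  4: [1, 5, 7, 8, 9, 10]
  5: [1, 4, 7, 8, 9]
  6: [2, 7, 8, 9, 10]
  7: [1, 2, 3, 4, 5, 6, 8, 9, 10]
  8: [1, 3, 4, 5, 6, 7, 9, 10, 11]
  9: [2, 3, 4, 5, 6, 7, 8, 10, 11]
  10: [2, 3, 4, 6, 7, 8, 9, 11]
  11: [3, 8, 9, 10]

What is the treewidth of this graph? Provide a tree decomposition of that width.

Treewidth 4.
Bags: B1 = {6, 7, 8, 9, 10}  B2 = {3, 7, 8, 9, 10}  B3 = {4, 7, 8, 9, 10}  B4 = {2, 6, 7, 9, 10}  B5 = {3, 8, 9, 10, 11}  B6 = {4, 5, 7, 8, 9}  B7 = {1, 4, 5, 7, 8}
Tree: B1–B2, B2–B3, B1–B4, B2–B5, B3–B6, B6–B7

Each bag holds 5 vertices, so the decomposition has width 4, which upper-bounds the treewidth. On the other hand G contains the 5-clique {3, 8, 9, 10, 11}. A clique must lie in a single bag of any decomposition, so no decomposition can have width below 4. Hence tw(G) = 4 exactly.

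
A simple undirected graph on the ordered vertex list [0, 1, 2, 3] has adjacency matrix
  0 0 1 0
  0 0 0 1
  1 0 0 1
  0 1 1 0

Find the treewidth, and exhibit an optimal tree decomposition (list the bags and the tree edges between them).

Treewidth 1.
Bags: B1 = {0, 2}  B2 = {2, 3}  B3 = {1, 3}
Tree: B1–B2, B2–B3

Every bag has size at most 2, so the width is 2 − 1 = 1 and tw(G) ≤ 1. Since G has at least one edge (e.g. 0–2), it is not an edgeless graph, so tw(G) ≥ 1. Hence tw(G) = 1 exactly.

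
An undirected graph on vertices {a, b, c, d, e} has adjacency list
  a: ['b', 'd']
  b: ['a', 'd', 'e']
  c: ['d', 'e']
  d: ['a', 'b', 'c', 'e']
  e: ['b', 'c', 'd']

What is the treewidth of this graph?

2

A width-2 tree decomposition is:
Bags: B1 = {b, d, e}  B2 = {c, d, e}  B3 = {a, b, d}
Tree: B1–B2, B1–B3
Every bag has size at most 3, so the width is 3 − 1 = 2 and tw(G) ≤ 2. Conversely, {c, d, e} is a clique of size 3, and the vertices of any clique must share a bag in every tree decomposition; so some bag has ≥ 3 vertices and tw(G) ≥ 2. Combining the bounds, tw(G) = 2.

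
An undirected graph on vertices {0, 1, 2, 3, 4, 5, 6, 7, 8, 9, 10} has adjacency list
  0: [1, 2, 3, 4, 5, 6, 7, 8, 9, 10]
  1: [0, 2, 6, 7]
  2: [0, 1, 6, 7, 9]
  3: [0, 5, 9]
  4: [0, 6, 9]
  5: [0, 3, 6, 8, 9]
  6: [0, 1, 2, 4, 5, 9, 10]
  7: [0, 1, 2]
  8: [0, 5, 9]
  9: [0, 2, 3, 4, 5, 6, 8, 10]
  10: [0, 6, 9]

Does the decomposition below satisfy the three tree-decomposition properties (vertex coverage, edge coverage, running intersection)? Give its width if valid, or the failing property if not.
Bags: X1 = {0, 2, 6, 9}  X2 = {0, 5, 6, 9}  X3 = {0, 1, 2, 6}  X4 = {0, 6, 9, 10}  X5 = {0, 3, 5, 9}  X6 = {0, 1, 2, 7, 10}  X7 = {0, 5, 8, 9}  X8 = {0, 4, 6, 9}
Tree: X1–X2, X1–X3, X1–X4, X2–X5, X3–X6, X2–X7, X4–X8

A tree decomposition must satisfy three properties: every vertex lies in some bag; for every edge, both endpoints lie together in some bag; and for every vertex, the bags containing it form a connected subtree. Here bags containing vertex 10 are not connected in the tree, so the decomposition is invalid.

No — bags containing vertex 10 are not connected in the tree.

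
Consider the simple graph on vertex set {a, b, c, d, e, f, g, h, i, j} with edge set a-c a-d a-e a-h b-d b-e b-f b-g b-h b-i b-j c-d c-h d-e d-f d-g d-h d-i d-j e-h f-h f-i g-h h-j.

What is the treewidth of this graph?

3

A width-3 tree decomposition is:
Bags: B1 = {b, d, e, h}  B2 = {b, d, h, j}  B3 = {a, d, e, h}  B4 = {b, d, f, h}  B5 = {a, c, d, h}  B6 = {b, d, f, i}  B7 = {b, d, g, h}
Tree: B1–B2, B1–B3, B1–B4, B3–B5, B4–B6, B1–B7
The largest bag has 4 vertices, giving width 3; this decomposition certifies tw(G) ≤ 3. For the lower bound, the 4 vertices {a, c, d, h} are pairwise adjacent, and any tree decomposition puts a clique entirely inside one bag — forcing width ≥ 3. The upper and lower bounds meet at 3, so that is the treewidth.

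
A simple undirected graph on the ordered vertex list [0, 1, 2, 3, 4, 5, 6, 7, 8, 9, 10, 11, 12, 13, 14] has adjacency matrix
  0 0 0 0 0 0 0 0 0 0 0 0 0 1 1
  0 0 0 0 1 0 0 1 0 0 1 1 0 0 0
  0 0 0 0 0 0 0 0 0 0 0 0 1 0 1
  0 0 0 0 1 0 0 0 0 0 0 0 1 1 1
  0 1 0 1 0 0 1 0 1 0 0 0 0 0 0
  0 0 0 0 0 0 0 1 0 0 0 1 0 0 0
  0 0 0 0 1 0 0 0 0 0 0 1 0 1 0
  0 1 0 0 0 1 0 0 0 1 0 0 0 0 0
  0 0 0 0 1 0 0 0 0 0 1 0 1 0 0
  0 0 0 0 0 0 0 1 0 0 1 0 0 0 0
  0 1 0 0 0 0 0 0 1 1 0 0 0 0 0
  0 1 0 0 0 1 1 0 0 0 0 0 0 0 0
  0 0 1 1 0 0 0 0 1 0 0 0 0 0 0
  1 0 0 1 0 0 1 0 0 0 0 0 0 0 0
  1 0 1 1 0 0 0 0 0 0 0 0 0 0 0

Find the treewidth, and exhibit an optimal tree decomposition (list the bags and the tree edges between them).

Treewidth 3.
Bags: B1 = {5, 7, 9, 11}  B2 = {1, 7, 9, 11}  B3 = {1, 9, 10, 11}  B4 = {1, 6, 10, 11}  B5 = {1, 4, 6, 10}  B6 = {4, 6, 8, 10}  B7 = {4, 6, 8, 13}  B8 = {3, 4, 8, 13}  B9 = {3, 8, 12, 13}  B10 = {0, 3, 12, 13}  B11 = {0, 3, 12, 14}  B12 = {0, 2, 12, 14}
Tree: B1–B2, B2–B3, B3–B4, B4–B5, B5–B6, B6–B7, B7–B8, B8–B9, B9–B10, B10–B11, B11–B12

The largest bag has 4 vertices, giving width 3; this decomposition certifies tw(G) ≤ 3. For the lower bound: the 4 vertex sets {5,7,9}, {11}, {1}, {4,6,8,10} are disjoint, each induces a connected subgraph, and every pair is joined by at least one edge of G. Contracting each set to a single vertex therefore yields K_{4} as a minor, and since treewidth is minor-monotone, tw(G) ≥ tw(K_{4}) = 3. The upper and lower bounds meet at 3, so that is the treewidth.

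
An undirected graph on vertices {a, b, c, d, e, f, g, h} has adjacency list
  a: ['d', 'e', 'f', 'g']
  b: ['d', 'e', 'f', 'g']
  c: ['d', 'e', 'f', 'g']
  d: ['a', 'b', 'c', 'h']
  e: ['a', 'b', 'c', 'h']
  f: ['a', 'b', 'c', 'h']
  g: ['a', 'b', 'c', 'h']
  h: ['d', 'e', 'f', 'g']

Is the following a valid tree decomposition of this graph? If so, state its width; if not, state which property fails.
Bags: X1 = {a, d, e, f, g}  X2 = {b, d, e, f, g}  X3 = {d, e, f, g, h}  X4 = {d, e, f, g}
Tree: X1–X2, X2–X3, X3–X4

No — vertex c appears in no bag.

A tree decomposition must satisfy three properties: every vertex lies in some bag; for every edge, both endpoints lie together in some bag; and for every vertex, the bags containing it form a connected subtree. Here vertex c appears in no bag, so the decomposition is invalid.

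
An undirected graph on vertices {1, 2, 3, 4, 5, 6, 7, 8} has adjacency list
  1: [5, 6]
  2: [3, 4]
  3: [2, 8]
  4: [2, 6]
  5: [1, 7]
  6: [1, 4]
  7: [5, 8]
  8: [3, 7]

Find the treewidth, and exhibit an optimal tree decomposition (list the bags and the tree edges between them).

Treewidth 2.
One such decomposition:
Bags: B1 = {3, 7, 8}  B2 = {2, 3, 7}  B3 = {2, 4, 7}  B4 = {4, 6, 7}  B5 = {1, 6, 7}  B6 = {1, 5, 7}
Tree: B1–B2, B2–B3, B3–B4, B4–B5, B5–B6

Each bag holds 3 vertices, so the decomposition has width 2, which upper-bounds the treewidth. For the lower bound, G contains the cycle 7–8–3–2–4–6–1–5–7, so G is not a forest; only forests have treewidth ≤ 1, hence tw(G) ≥ 2. Hence tw(G) = 2 exactly.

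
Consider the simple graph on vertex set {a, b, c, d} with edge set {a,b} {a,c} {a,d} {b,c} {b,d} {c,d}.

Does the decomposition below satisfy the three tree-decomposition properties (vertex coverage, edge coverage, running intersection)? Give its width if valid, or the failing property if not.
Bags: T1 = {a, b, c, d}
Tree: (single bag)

Every vertex of G appears in some bag (union = {a, b, c, d}); every edge is covered by a bag; and for each vertex v the set of bags containing v is connected in the bag tree. The decomposition is therefore valid. The largest bag has 4 vertices, so the width is 3.

Yes; width 3.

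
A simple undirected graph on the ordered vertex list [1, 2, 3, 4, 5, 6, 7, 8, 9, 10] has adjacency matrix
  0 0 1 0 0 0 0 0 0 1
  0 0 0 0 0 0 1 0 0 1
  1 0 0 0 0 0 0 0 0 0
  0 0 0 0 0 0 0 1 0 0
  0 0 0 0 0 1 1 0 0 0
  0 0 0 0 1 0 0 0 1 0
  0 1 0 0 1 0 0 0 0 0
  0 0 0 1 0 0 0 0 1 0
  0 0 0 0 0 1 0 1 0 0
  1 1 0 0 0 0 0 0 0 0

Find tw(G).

1

A width-1 tree decomposition is:
Bags: B1 = {1, 3}  B2 = {1, 10}  B3 = {2, 10}  B4 = {2, 7}  B5 = {5, 7}  B6 = {5, 6}  B7 = {6, 9}  B8 = {8, 9}  B9 = {4, 8}
Tree: B1–B2, B2–B3, B3–B4, B4–B5, B5–B6, B6–B7, B7–B8, B8–B9
The largest bag has 2 vertices, giving width 1; this decomposition certifies tw(G) ≤ 1. Any graph with an edge has treewidth ≥ 1, and G has the edge 3–1. Therefore the treewidth is 1.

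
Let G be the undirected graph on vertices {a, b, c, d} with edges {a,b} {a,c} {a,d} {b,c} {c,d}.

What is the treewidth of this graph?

A width-2 tree decomposition is:
Bags: B1 = {a, c, d}  B2 = {a, b, c}
Tree: B1–B2
The largest bag has 3 vertices, giving width 2; this decomposition certifies tw(G) ≤ 2. For the lower bound, the 3 vertices {a, c, d} are pairwise adjacent, and any tree decomposition puts a clique entirely inside one bag — forcing width ≥ 2. The upper and lower bounds meet at 2, so that is the treewidth.

2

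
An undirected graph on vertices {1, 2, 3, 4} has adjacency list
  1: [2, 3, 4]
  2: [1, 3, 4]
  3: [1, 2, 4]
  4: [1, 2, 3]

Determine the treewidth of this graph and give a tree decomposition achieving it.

With just one bag of size 4, the width is 4 − 1 = 3, so tw(G) ≤ 3. Conversely, {1, 2, 3, 4} is a clique of size 4, and the vertices of any clique must share a bag in every tree decomposition; so some bag has ≥ 4 vertices and tw(G) ≥ 3. The upper and lower bounds meet at 3, so that is the treewidth.

Treewidth 3.
One such decomposition:
Bags: B1 = {1, 2, 3, 4}
Tree: (single bag)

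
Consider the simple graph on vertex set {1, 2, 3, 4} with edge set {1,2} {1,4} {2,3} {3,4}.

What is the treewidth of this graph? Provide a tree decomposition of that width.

The largest bag has 3 vertices, giving width 2; this decomposition certifies tw(G) ≤ 2. Since 2–1–4–3–2 is a cycle in G, G is not acyclic. Forests are exactly the graphs of treewidth ≤ 1, so tw(G) ≥ 2. The upper and lower bounds meet at 2, so that is the treewidth.

Treewidth 2.
One such decomposition:
Bags: B1 = {1, 2, 4}  B2 = {2, 3, 4}
Tree: B1–B2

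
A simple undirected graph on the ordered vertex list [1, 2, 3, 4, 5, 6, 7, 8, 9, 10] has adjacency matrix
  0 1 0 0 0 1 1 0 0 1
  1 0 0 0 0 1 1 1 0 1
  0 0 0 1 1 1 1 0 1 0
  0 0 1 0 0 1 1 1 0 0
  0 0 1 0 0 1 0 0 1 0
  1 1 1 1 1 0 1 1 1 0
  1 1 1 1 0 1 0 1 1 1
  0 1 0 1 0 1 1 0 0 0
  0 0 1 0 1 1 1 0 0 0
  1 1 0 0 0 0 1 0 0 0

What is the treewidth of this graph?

A width-3 tree decomposition is:
Bags: B1 = {3, 4, 6, 7}  B2 = {3, 6, 7, 9}  B3 = {4, 6, 7, 8}  B4 = {3, 5, 6, 9}  B5 = {2, 6, 7, 8}  B6 = {1, 2, 6, 7}  B7 = {1, 2, 7, 10}
Tree: B1–B2, B1–B3, B2–B4, B3–B5, B5–B6, B6–B7
Each bag holds 4 vertices, so the decomposition has width 3, which upper-bounds the treewidth. On the other hand G contains the 4-clique {1, 2, 7, 10}. A clique must lie in a single bag of any decomposition, so no decomposition can have width below 3. Hence tw(G) = 3 exactly.

3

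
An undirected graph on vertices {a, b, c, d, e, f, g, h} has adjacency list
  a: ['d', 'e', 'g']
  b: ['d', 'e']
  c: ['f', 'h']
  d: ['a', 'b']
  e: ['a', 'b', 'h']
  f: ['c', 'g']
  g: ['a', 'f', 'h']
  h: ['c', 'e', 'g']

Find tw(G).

A width-2 tree decomposition is:
Bags: B1 = {a, b, d}  B2 = {a, b, e}  B3 = {a, e, g}  B4 = {e, g, h}  B5 = {f, g, h}  B6 = {c, f, h}
Tree: B1–B2, B2–B3, B3–B4, B4–B5, B5–B6
Each bag holds 3 vertices, so the decomposition has width 2, which upper-bounds the treewidth. For the lower bound, G contains the cycle d–b–e–a–d, so G is not a forest; only forests have treewidth ≤ 1, hence tw(G) ≥ 2. The upper and lower bounds meet at 2, so that is the treewidth.

2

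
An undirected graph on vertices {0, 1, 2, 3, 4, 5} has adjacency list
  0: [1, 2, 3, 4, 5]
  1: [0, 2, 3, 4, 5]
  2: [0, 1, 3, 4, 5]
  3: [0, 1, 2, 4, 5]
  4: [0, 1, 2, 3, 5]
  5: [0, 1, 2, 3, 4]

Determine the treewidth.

A width-5 tree decomposition is:
Bags: B1 = {0, 1, 2, 3, 4, 5}
Tree: (single bag)
With just one bag of size 6, the width is 6 − 1 = 5, so tw(G) ≤ 5. Conversely, {0, 1, 2, 3, 4, 5} is a clique of size 6, and the vertices of any clique must share a bag in every tree decomposition; so some bag has ≥ 6 vertices and tw(G) ≥ 5. Combining the bounds, tw(G) = 5.

5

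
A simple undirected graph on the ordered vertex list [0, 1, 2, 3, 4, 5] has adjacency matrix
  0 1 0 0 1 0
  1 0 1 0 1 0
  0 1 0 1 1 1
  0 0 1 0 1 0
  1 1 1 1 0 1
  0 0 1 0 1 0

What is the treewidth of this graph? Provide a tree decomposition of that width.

Treewidth 2.
Bags: B1 = {1, 2, 4}  B2 = {0, 1, 4}  B3 = {2, 3, 4}  B4 = {2, 4, 5}
Tree: B1–B2, B1–B3, B3–B4

Each bag holds 3 vertices, so the decomposition has width 2, which upper-bounds the treewidth. On the other hand G contains the 3-clique {0, 1, 4}. A clique must lie in a single bag of any decomposition, so no decomposition can have width below 2. Combining the bounds, tw(G) = 2.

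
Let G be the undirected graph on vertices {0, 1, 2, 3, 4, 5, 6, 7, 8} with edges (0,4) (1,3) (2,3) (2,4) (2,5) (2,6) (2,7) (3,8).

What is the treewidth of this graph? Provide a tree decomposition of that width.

Treewidth 1.
One optimal decomposition is:
Bags: B1 = {2, 5}  B2 = {2, 3}  B3 = {1, 3}  B4 = {2, 4}  B5 = {3, 8}  B6 = {2, 7}  B7 = {0, 4}  B8 = {2, 6}
Tree: B1–B2, B2–B3, B1–B4, B2–B5, B2–B6, B4–B7, B6–B8

Each bag holds 2 vertices, so the decomposition has width 1, which upper-bounds the treewidth. Any graph with an edge has treewidth ≥ 1, and G has the edge 5–2. Hence tw(G) = 1 exactly.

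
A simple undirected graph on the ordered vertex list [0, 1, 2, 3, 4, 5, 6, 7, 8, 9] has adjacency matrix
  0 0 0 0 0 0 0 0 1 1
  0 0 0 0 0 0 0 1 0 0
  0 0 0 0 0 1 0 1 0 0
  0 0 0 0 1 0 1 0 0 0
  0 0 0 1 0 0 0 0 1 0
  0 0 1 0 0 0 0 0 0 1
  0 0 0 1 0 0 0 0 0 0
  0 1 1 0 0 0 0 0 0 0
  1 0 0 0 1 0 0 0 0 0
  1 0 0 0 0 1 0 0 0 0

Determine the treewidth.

A width-1 tree decomposition is:
Bags: B1 = {3, 6}  B2 = {3, 4}  B3 = {4, 8}  B4 = {0, 8}  B5 = {0, 9}  B6 = {5, 9}  B7 = {2, 5}  B8 = {2, 7}  B9 = {1, 7}
Tree: B1–B2, B2–B3, B3–B4, B4–B5, B5–B6, B6–B7, B7–B8, B8–B9
The largest bag has 2 vertices, giving width 1; this decomposition certifies tw(G) ≤ 1. Any graph with an edge has treewidth ≥ 1, and G has the edge 6–3. The upper and lower bounds meet at 1, so that is the treewidth.

1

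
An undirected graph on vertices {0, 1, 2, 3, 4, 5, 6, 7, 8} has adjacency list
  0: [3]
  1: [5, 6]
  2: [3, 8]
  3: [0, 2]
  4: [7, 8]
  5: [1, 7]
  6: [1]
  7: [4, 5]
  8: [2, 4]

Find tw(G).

A width-1 tree decomposition is:
Bags: B1 = {1, 6}  B2 = {1, 5}  B3 = {5, 7}  B4 = {4, 7}  B5 = {4, 8}  B6 = {2, 8}  B7 = {2, 3}  B8 = {0, 3}
Tree: B1–B2, B2–B3, B3–B4, B4–B5, B5–B6, B6–B7, B7–B8
Each bag holds 2 vertices, so the decomposition has width 1, which upper-bounds the treewidth. Any graph with an edge has treewidth ≥ 1, and G has the edge 6–1. Therefore the treewidth is 1.

1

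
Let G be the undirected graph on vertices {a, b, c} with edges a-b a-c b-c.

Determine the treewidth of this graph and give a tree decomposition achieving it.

Treewidth 2.
One such decomposition:
Bags: B1 = {a, b, c}
Tree: (single bag)

A single bag containing all 3 vertices is trivially a valid decomposition of width 2. For the lower bound, the 3 vertices {a, b, c} are pairwise adjacent, and any tree decomposition puts a clique entirely inside one bag — forcing width ≥ 2. Combining the bounds, tw(G) = 2.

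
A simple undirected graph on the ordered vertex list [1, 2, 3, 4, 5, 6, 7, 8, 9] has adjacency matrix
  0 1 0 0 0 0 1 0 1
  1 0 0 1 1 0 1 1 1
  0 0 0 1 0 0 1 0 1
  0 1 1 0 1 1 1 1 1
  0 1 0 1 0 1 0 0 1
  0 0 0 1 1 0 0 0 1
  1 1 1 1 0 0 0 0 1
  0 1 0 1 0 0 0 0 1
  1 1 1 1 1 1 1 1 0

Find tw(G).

3

A width-3 tree decomposition is:
Bags: B1 = {2, 4, 5, 9}  B2 = {2, 4, 7, 9}  B3 = {1, 2, 7, 9}  B4 = {3, 4, 7, 9}  B5 = {4, 5, 6, 9}  B6 = {2, 4, 8, 9}
Tree: B1–B2, B2–B3, B2–B4, B1–B5, B2–B6
Every bag has size at most 4, so the width is 4 − 1 = 3 and tw(G) ≤ 3. Conversely, {1, 2, 7, 9} is a clique of size 4, and the vertices of any clique must share a bag in every tree decomposition; so some bag has ≥ 4 vertices and tw(G) ≥ 3. Therefore the treewidth is 3.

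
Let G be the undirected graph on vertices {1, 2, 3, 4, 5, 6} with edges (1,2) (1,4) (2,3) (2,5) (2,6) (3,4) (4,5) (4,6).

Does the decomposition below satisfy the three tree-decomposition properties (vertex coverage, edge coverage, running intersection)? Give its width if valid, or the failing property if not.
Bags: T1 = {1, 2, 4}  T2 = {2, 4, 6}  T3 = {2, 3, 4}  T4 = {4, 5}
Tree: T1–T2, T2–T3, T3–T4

No — edge (2,5) lies in no bag.

A tree decomposition must satisfy three properties: every vertex lies in some bag; for every edge, both endpoints lie together in some bag; and for every vertex, the bags containing it form a connected subtree. Here edge (2,5) lies in no bag, so the decomposition is invalid.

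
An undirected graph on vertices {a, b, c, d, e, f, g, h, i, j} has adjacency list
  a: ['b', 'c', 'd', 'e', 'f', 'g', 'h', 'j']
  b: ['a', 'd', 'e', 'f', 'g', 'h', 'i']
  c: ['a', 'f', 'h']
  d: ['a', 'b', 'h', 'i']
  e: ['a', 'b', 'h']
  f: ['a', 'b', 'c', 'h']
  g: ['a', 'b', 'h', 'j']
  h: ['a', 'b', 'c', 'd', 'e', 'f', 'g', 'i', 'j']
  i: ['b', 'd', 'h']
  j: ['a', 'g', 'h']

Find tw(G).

3

A width-3 tree decomposition is:
Bags: B1 = {a, b, e, h}  B2 = {a, b, d, h}  B3 = {a, b, g, h}  B4 = {b, d, h, i}  B5 = {a, b, f, h}  B6 = {a, c, f, h}  B7 = {a, g, h, j}
Tree: B1–B2, B1–B3, B2–B4, B1–B5, B5–B6, B3–B7
Each bag holds 4 vertices, so the decomposition has width 3, which upper-bounds the treewidth. Conversely, {a, g, h, j} is a clique of size 4, and the vertices of any clique must share a bag in every tree decomposition; so some bag has ≥ 4 vertices and tw(G) ≥ 3. Combining the bounds, tw(G) = 3.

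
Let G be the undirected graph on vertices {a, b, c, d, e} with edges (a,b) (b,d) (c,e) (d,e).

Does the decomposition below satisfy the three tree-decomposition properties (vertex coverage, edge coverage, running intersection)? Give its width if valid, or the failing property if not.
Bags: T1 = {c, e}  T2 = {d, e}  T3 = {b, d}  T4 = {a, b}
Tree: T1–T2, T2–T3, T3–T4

Yes; width 1.

Checking the three conditions: (i) the bags cover all of {a, b, c, d, e}; (ii) for each edge, some bag contains both endpoints; (iii) the bags containing any fixed vertex form a subtree. All hold, so the decomposition is valid with width 2 − 1 = 1.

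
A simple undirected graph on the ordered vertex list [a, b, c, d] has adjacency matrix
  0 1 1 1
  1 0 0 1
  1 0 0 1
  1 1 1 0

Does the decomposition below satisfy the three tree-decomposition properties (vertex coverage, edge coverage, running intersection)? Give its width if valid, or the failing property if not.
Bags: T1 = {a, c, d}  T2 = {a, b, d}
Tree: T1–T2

Yes; width 2.

Vertex coverage: the bags together contain {a, b, c, d}, the full vertex set. Edge coverage: each edge of G has both endpoints in at least one bag. Running intersection: for every vertex, the bags containing it form a connected subtree. All three properties hold, so this is a valid tree decomposition of width max|bag| − 1 = 2, and hence tw(G) ≤ 2.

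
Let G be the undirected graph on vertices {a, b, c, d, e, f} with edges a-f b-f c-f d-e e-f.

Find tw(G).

A width-1 tree decomposition is:
Bags: B1 = {b, f}  B2 = {e, f}  B3 = {d, e}  B4 = {a, f}  B5 = {c, f}
Tree: B1–B2, B2–B3, B1–B4, B1–B5
Every bag has size at most 2, so the width is 2 − 1 = 1 and tw(G) ≤ 1. G has an edge, so its treewidth is at least 1. Hence tw(G) = 1 exactly.

1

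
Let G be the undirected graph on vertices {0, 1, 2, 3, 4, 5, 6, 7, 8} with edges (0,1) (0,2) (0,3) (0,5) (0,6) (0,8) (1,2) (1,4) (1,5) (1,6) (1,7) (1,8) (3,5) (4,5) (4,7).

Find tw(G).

A width-2 tree decomposition is:
Bags: B1 = {0, 1, 5}  B2 = {0, 1, 8}  B3 = {0, 1, 2}  B4 = {1, 4, 5}  B5 = {1, 4, 7}  B6 = {0, 1, 6}  B7 = {0, 3, 5}
Tree: B1–B2, B2–B3, B1–B4, B4–B5, B2–B6, B1–B7
Every bag has size at most 3, so the width is 3 − 1 = 2 and tw(G) ≤ 2. On the other hand G contains the 3-clique {0, 1, 8}. A clique must lie in a single bag of any decomposition, so no decomposition can have width below 2. The upper and lower bounds meet at 2, so that is the treewidth.

2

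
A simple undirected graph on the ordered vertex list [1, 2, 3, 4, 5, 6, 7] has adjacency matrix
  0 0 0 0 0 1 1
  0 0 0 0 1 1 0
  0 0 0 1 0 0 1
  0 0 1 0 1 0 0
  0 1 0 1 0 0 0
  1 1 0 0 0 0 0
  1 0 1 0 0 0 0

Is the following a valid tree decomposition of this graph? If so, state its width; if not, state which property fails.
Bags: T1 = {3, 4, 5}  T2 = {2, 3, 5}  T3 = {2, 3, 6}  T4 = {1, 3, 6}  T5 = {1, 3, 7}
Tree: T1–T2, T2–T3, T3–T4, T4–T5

Yes; width 2.

Vertex coverage: the bags together contain {1, 2, 3, 4, 5, 6, 7}, the full vertex set. Edge coverage: each edge of G has both endpoints in at least one bag. Running intersection: for every vertex, the bags containing it form a connected subtree. All three properties hold, so this is a valid tree decomposition of width max|bag| − 1 = 2, and hence tw(G) ≤ 2.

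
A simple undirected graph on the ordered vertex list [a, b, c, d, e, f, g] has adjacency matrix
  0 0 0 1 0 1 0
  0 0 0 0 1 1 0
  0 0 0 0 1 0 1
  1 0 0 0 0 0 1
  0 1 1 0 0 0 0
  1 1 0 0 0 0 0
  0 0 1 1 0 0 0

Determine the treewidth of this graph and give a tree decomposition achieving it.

Every bag has size at most 3, so the width is 3 − 1 = 2 and tw(G) ≤ 2. The edges g–d–a–f–b–e–c–g form a cycle, so G is not a tree and its treewidth is at least 2. The upper and lower bounds meet at 2, so that is the treewidth.

Treewidth 2.
Bags: B1 = {a, d, g}  B2 = {a, f, g}  B3 = {b, f, g}  B4 = {b, e, g}  B5 = {c, e, g}
Tree: B1–B2, B2–B3, B3–B4, B4–B5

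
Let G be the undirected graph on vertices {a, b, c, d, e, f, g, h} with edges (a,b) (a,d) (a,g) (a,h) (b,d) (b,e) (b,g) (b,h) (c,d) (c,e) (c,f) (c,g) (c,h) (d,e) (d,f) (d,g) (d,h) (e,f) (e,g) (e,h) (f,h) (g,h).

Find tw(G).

A width-4 tree decomposition is:
Bags: B1 = {b, d, e, g, h}  B2 = {c, d, e, g, h}  B3 = {a, b, d, g, h}  B4 = {c, d, e, f, h}
Tree: B1–B2, B1–B3, B2–B4
Every bag has size at most 5, so the width is 5 − 1 = 4 and tw(G) ≤ 4. For the lower bound, the 5 vertices {c, d, e, g, h} are pairwise adjacent, and any tree decomposition puts a clique entirely inside one bag — forcing width ≥ 4. Hence tw(G) = 4 exactly.

4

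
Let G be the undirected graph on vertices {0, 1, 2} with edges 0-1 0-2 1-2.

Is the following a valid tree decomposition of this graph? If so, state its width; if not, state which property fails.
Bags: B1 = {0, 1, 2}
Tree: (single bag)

Yes; width 2.

Every vertex of G appears in some bag (union = {0, 1, 2}); every edge is covered by a bag; and for each vertex v the set of bags containing v is connected in the bag tree. The decomposition is therefore valid. The largest bag has 3 vertices, so the width is 2.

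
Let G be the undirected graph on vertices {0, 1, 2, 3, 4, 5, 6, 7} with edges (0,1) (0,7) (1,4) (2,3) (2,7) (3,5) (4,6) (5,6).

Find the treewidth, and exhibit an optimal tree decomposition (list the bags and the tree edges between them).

Every bag has size at most 3, so the width is 3 − 1 = 2 and tw(G) ≤ 2. For the lower bound, G contains the cycle 0–7–2–3–5–6–4–1–0, so G is not a forest; only forests have treewidth ≤ 1, hence tw(G) ≥ 2. Combining the bounds, tw(G) = 2.

Treewidth 2.
One optimal decomposition is:
Bags: B1 = {0, 2, 7}  B2 = {0, 2, 3}  B3 = {0, 3, 5}  B4 = {0, 5, 6}  B5 = {0, 4, 6}  B6 = {0, 1, 4}
Tree: B1–B2, B2–B3, B3–B4, B4–B5, B5–B6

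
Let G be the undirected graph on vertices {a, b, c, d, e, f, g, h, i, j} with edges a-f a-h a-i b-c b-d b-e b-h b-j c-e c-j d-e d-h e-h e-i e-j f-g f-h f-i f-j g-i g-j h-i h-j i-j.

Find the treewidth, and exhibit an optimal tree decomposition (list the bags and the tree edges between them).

Every bag has size at most 4, so the width is 4 − 1 = 3 and tw(G) ≤ 3. For the lower bound, the 4 vertices {f, g, i, j} are pairwise adjacent, and any tree decomposition puts a clique entirely inside one bag — forcing width ≥ 3. Therefore the treewidth is 3.

Treewidth 3.
Bags: B1 = {e, h, i, j}  B2 = {f, h, i, j}  B3 = {b, e, h, j}  B4 = {a, f, h, i}  B5 = {f, g, i, j}  B6 = {b, c, e, j}  B7 = {b, d, e, h}
Tree: B1–B2, B1–B3, B2–B4, B2–B5, B3–B6, B3–B7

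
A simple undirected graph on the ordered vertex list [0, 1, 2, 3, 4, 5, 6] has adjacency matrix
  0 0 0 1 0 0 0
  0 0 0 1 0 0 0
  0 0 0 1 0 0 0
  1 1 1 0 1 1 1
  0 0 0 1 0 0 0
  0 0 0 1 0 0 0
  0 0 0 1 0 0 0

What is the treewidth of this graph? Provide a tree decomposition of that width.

Treewidth 1.
One optimal decomposition is:
Bags: B1 = {2, 3}  B2 = {1, 3}  B3 = {0, 3}  B4 = {3, 5}  B5 = {3, 6}  B6 = {3, 4}
Tree: B1–B2, B2–B3, B1–B4, B1–B5, B3–B6

Each bag holds 2 vertices, so the decomposition has width 1, which upper-bounds the treewidth. G has an edge, so its treewidth is at least 1. Combining the bounds, tw(G) = 1.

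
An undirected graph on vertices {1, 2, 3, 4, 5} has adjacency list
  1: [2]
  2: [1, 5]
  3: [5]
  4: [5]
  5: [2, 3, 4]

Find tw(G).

1

A width-1 tree decomposition is:
Bags: B1 = {2, 5}  B2 = {3, 5}  B3 = {4, 5}  B4 = {1, 2}
Tree: B1–B2, B2–B3, B1–B4
Each bag holds 2 vertices, so the decomposition has width 1, which upper-bounds the treewidth. G has an edge, so its treewidth is at least 1. The upper and lower bounds meet at 1, so that is the treewidth.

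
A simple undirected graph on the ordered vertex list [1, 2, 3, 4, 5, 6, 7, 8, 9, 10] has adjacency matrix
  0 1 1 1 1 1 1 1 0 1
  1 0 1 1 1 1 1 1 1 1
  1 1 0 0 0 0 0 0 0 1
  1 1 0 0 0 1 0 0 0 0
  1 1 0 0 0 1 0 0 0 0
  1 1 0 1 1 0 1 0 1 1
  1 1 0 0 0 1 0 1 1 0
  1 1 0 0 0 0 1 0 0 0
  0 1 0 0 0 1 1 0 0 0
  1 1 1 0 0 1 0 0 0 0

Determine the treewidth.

3

A width-3 tree decomposition is:
Bags: B1 = {2, 6, 7, 9}  B2 = {1, 2, 6, 7}  B3 = {1, 2, 5, 6}  B4 = {1, 2, 6, 10}  B5 = {1, 2, 7, 8}  B6 = {1, 2, 4, 6}  B7 = {1, 2, 3, 10}
Tree: B1–B2, B2–B3, B3–B4, B2–B5, B3–B6, B4–B7
The largest bag has 4 vertices, giving width 3; this decomposition certifies tw(G) ≤ 3. For the lower bound, the 4 vertices {1, 2, 7, 8} are pairwise adjacent, and any tree decomposition puts a clique entirely inside one bag — forcing width ≥ 3. Combining the bounds, tw(G) = 3.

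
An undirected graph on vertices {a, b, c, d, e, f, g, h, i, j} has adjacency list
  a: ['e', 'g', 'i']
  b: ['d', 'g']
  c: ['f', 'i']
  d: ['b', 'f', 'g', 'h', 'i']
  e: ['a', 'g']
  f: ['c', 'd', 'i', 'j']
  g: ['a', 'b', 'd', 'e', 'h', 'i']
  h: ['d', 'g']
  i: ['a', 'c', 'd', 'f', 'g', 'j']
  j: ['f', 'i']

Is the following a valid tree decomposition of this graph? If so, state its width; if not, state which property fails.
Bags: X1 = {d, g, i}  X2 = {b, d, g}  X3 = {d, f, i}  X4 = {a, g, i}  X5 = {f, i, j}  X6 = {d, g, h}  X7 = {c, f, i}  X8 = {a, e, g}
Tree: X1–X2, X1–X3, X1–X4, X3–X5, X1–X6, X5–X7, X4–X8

Yes; width 2.

Vertex coverage: the bags together contain {a, b, c, d, e, f, g, h, i, j}, the full vertex set. Edge coverage: each edge of G has both endpoints in at least one bag. Running intersection: for every vertex, the bags containing it form a connected subtree. All three properties hold, so this is a valid tree decomposition of width max|bag| − 1 = 2, and hence tw(G) ≤ 2.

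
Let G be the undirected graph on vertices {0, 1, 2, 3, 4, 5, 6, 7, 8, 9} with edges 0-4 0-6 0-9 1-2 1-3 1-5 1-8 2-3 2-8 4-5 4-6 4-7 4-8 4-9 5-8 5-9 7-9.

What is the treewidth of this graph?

A width-2 tree decomposition is:
Bags: B1 = {1, 5, 8}  B2 = {4, 5, 8}  B3 = {4, 5, 9}  B4 = {4, 7, 9}  B5 = {0, 4, 9}  B6 = {1, 2, 8}  B7 = {0, 4, 6}  B8 = {1, 2, 3}
Tree: B1–B2, B2–B3, B3–B4, B4–B5, B1–B6, B5–B7, B6–B8
The largest bag has 3 vertices, giving width 2; this decomposition certifies tw(G) ≤ 2. For the lower bound, the 3 vertices {1, 2, 8} are pairwise adjacent, and any tree decomposition puts a clique entirely inside one bag — forcing width ≥ 2. Therefore the treewidth is 2.

2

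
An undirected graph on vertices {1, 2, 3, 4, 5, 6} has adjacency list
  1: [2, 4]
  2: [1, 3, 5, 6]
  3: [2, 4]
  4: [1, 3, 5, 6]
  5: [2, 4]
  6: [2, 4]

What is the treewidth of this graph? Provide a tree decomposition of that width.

Every bag has size at most 3, so the width is 3 − 1 = 2 and tw(G) ≤ 2. Since 4–3–2–1–4 is a cycle in G, G is not acyclic. Forests are exactly the graphs of treewidth ≤ 1, so tw(G) ≥ 2. Therefore the treewidth is 2.

Treewidth 2.
One optimal decomposition is:
Bags: B1 = {2, 3, 4}  B2 = {1, 2, 4}  B3 = {2, 4, 5}  B4 = {2, 4, 6}
Tree: B1–B2, B2–B3, B3–B4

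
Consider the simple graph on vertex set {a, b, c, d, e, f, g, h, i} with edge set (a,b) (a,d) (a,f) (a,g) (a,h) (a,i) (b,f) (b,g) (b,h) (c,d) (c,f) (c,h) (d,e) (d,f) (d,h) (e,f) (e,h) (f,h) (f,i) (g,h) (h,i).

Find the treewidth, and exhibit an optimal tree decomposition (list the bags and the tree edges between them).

Treewidth 3.
One such decomposition:
Bags: B1 = {a, d, f, h}  B2 = {a, b, f, h}  B3 = {c, d, f, h}  B4 = {d, e, f, h}  B5 = {a, b, g, h}  B6 = {a, f, h, i}
Tree: B1–B2, B1–B3, B3–B4, B2–B5, B2–B6

Every bag has size at most 4, so the width is 4 − 1 = 3 and tw(G) ≤ 3. For the lower bound, the 4 vertices {a, b, g, h} are pairwise adjacent, and any tree decomposition puts a clique entirely inside one bag — forcing width ≥ 3. The upper and lower bounds meet at 3, so that is the treewidth.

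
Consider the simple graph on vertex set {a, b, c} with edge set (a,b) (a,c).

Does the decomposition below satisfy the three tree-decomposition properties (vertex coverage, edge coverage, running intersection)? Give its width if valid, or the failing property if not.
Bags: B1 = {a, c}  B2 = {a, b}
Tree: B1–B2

Vertex coverage: the bags together contain {a, b, c}, the full vertex set. Edge coverage: each edge of G has both endpoints in at least one bag. Running intersection: for every vertex, the bags containing it form a connected subtree. All three properties hold, so this is a valid tree decomposition of width max|bag| − 1 = 1, and hence tw(G) ≤ 1.

Yes; width 1.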